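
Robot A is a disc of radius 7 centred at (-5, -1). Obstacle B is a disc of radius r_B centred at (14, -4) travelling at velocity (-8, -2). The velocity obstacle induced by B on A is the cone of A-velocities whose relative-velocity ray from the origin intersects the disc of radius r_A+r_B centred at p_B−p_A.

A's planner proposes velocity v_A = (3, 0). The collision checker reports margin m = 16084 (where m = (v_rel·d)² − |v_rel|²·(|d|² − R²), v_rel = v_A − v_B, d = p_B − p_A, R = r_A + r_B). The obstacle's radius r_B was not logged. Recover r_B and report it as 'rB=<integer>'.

m = 16084
d = (19, -3);  v_rel = (11, 2),  |v_rel|² = 125
v_rel×d = (11)·(-3) − (2)·(19) = -71
since m = R²·125 − (-71)²:  R² = (5041 + 16084) / 125 = 169
R = √169 = 13  ⇒  r_B = 13 − 7 = 6

rB=6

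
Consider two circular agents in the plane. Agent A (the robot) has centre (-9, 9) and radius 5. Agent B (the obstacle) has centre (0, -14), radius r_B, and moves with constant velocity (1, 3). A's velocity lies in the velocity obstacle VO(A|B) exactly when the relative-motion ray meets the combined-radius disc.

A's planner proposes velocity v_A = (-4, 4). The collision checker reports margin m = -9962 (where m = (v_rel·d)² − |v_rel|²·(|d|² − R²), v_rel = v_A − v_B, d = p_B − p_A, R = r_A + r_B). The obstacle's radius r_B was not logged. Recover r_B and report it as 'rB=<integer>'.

m = -9962
d = (9, -23);  v_rel = (-5, 1),  |v_rel|² = 26
v_rel×d = (-5)·(-23) − (1)·(9) = 106
since m = R²·26 − 106²:  R² = (11236 + -9962) / 26 = 49
R = √49 = 7  ⇒  r_B = 7 − 5 = 2

rB=2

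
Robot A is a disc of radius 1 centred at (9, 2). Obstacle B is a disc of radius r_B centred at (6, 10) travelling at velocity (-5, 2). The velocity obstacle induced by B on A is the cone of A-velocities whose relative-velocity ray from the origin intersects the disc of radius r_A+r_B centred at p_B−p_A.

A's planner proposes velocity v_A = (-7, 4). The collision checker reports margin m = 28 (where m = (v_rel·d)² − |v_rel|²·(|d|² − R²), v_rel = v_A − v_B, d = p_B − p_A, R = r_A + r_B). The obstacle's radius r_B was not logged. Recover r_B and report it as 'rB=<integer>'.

m = 28
d = (-3, 8);  v_rel = (-2, 2),  |v_rel|² = 8
v_rel×d = (-2)·(8) − (2)·(-3) = -10
since m = R²·8 − (-10)²:  R² = (100 + 28) / 8 = 16
R = √16 = 4  ⇒  r_B = 4 − 1 = 3

rB=3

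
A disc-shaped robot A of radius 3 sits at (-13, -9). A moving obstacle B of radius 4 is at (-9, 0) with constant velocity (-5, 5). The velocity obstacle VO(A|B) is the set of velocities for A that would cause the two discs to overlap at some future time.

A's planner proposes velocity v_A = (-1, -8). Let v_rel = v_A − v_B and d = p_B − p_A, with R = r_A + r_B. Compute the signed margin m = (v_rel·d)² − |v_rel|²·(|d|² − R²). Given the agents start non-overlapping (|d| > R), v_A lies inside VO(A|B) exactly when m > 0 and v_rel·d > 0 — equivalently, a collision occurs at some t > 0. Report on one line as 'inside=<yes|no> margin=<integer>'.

d = (4, 9),  |d|² = 97;  R = 3+4 = 7,  c = 97−7² = 48
v_rel = (4, -13),  |v_rel|² = 185;  v_rel·d = (4)·(4) + (-13)·(9) = -101
185·t² + 202·t + 48 = 0  ⇒  m = (-101)² − 185·48 = 1321
m = 1321 > 0,  v_rel·d = -101 < 0  ⇒  outside

inside=no margin=1321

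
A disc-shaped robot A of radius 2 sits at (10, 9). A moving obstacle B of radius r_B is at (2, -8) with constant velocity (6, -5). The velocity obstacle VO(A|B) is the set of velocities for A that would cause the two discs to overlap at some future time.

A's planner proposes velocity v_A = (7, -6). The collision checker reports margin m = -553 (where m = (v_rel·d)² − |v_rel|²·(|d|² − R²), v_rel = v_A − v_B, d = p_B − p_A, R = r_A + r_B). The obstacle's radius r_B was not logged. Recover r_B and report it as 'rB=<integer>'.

m = -553
d = (-8, -17);  v_rel = (1, -1),  |v_rel|² = 2
v_rel×d = (1)·(-17) − (-1)·(-8) = -25
since m = R²·2 − (-25)²:  R² = (625 + -553) / 2 = 36
R = √36 = 6  ⇒  r_B = 6 − 2 = 4

rB=4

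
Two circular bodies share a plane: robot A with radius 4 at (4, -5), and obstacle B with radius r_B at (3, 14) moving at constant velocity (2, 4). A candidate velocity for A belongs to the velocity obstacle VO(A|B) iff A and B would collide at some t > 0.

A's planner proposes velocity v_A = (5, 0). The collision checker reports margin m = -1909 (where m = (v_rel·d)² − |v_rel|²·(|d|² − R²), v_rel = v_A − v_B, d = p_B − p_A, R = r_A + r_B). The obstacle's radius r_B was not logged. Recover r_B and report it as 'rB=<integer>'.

m = -1909
d = (-1, 19);  v_rel = (3, -4),  |v_rel|² = 25
v_rel×d = (3)·(19) − (-4)·(-1) = 53
since m = R²·25 − 53²:  R² = (2809 + -1909) / 25 = 36
R = √36 = 6  ⇒  r_B = 6 − 4 = 2

rB=2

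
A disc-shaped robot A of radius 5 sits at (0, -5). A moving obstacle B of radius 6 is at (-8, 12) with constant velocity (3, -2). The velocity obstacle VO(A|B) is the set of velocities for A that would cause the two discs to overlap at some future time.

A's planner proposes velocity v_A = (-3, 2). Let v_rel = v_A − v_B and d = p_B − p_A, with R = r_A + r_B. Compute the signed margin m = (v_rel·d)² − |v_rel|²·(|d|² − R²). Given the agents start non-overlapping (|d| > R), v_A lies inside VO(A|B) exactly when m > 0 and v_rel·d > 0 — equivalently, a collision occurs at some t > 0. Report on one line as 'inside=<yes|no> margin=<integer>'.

d = (-8, 17),  |d|² = 353;  R = 5+6 = 11,  c = 353−11² = 232
v_rel = (-6, 4),  |v_rel|² = 52;  v_rel·d = (-6)·(-8) + (4)·(17) = 116
52·t² − 232·t + 232 = 0  ⇒  m = 116² − 52·232 = 1392
m = 1392 > 0,  v_rel·d = 116 > 0  ⇒  inside

inside=yes margin=1392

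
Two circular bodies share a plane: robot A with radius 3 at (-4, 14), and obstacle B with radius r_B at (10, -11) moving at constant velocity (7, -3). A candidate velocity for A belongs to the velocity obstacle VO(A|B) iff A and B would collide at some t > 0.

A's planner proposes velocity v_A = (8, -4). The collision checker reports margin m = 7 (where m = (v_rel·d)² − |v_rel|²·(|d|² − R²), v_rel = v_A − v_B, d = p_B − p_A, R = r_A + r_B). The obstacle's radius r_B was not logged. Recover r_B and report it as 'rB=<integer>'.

m = 7
d = (14, -25);  v_rel = (1, -1),  |v_rel|² = 2
v_rel×d = (1)·(-25) − (-1)·(14) = -11
since m = R²·2 − (-11)²:  R² = (121 + 7) / 2 = 64
R = √64 = 8  ⇒  r_B = 8 − 3 = 5

rB=5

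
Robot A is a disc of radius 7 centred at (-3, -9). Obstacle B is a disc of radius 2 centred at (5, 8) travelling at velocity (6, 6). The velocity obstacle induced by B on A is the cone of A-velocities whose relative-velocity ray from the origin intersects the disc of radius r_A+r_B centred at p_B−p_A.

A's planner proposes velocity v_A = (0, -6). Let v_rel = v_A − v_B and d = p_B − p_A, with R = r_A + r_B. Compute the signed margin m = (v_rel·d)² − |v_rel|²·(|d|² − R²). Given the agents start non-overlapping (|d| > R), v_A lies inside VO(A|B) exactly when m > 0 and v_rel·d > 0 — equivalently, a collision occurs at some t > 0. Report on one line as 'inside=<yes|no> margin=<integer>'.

d = (8, 17),  |d|² = 353;  R = 7+2 = 9,  c = 353−9² = 272
v_rel = (-6, -12),  |v_rel|² = 180;  v_rel·d = (-6)·(8) + (-12)·(17) = -252
180·t² + 504·t + 272 = 0  ⇒  m = (-252)² − 180·272 = 14544
m = 14544 > 0,  v_rel·d = -252 < 0  ⇒  outside

inside=no margin=14544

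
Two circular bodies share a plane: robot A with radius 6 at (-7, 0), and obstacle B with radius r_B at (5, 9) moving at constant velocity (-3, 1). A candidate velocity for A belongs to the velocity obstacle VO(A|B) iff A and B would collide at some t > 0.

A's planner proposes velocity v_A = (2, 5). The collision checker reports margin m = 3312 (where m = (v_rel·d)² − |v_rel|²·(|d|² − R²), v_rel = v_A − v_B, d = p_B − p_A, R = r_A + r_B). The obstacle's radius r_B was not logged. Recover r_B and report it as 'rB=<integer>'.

m = 3312
d = (12, 9);  v_rel = (5, 4),  |v_rel|² = 41
v_rel×d = (5)·(9) − (4)·(12) = -3
since m = R²·41 − (-3)²:  R² = (9 + 3312) / 41 = 81
R = √81 = 9  ⇒  r_B = 9 − 6 = 3

rB=3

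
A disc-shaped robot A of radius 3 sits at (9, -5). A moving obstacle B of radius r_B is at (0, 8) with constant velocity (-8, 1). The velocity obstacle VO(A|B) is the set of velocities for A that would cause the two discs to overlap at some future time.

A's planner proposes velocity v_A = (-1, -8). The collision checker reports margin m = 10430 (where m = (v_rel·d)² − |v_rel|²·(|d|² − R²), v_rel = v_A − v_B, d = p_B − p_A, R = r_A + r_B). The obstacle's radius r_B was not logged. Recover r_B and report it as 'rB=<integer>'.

m = 10430
d = (-9, 13);  v_rel = (7, -9),  |v_rel|² = 130
v_rel×d = (7)·(13) − (-9)·(-9) = 10
since m = R²·130 − 10²:  R² = (100 + 10430) / 130 = 81
R = √81 = 9  ⇒  r_B = 9 − 3 = 6

rB=6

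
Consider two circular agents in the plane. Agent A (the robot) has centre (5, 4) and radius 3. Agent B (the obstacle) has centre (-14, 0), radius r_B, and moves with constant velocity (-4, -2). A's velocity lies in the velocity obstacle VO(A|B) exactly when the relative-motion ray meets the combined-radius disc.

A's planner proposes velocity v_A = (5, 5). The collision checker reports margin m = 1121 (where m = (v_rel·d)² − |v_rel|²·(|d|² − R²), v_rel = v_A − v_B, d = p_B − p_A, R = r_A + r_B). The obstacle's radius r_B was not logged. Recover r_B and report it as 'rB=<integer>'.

m = 1121
d = (-19, -4);  v_rel = (9, 7),  |v_rel|² = 130
v_rel×d = (9)·(-4) − (7)·(-19) = 97
since m = R²·130 − 97²:  R² = (9409 + 1121) / 130 = 81
R = √81 = 9  ⇒  r_B = 9 − 3 = 6

rB=6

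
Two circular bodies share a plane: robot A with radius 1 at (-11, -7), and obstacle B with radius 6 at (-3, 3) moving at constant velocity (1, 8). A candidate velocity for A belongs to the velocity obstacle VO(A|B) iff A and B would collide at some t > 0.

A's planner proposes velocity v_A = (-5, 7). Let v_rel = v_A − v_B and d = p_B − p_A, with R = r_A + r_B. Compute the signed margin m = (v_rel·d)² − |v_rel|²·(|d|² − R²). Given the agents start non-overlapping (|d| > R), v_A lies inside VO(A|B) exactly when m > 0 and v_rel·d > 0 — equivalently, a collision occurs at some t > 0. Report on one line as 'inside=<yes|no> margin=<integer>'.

d = (8, 10),  |d|² = 164;  R = 1+6 = 7,  c = 164−7² = 115
v_rel = (-6, -1),  |v_rel|² = 37;  v_rel·d = (-6)·(8) + (-1)·(10) = -58
37·t² + 116·t + 115 = 0  ⇒  m = (-58)² − 37·115 = -891
m = -891 < 0,  v_rel·d = -58 < 0  ⇒  outside

inside=no margin=-891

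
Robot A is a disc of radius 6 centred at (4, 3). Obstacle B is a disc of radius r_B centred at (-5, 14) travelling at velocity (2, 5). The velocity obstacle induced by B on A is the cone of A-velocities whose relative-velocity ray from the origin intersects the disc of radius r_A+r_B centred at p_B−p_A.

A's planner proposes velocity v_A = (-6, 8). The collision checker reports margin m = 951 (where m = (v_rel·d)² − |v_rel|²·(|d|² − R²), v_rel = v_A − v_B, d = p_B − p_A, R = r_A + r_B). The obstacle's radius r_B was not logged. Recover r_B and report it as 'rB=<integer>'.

m = 951
d = (-9, 11);  v_rel = (-8, 3),  |v_rel|² = 73
v_rel×d = (-8)·(11) − (3)·(-9) = -61
since m = R²·73 − (-61)²:  R² = (3721 + 951) / 73 = 64
R = √64 = 8  ⇒  r_B = 8 − 6 = 2

rB=2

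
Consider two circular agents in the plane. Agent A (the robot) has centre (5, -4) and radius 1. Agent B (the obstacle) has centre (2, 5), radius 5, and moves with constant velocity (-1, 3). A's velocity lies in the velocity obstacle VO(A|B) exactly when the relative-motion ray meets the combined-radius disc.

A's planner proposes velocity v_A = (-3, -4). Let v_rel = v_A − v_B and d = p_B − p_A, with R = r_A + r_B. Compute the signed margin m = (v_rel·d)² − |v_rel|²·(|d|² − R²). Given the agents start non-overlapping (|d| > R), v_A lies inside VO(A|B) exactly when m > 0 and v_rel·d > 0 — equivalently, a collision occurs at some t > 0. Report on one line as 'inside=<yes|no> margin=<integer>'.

d = (-3, 9),  |d|² = 90;  R = 1+5 = 6,  c = 90−6² = 54
v_rel = (-2, -7),  |v_rel|² = 53;  v_rel·d = (-2)·(-3) + (-7)·(9) = -57
53·t² + 114·t + 54 = 0  ⇒  m = (-57)² − 53·54 = 387
m = 387 > 0,  v_rel·d = -57 < 0  ⇒  outside

inside=no margin=387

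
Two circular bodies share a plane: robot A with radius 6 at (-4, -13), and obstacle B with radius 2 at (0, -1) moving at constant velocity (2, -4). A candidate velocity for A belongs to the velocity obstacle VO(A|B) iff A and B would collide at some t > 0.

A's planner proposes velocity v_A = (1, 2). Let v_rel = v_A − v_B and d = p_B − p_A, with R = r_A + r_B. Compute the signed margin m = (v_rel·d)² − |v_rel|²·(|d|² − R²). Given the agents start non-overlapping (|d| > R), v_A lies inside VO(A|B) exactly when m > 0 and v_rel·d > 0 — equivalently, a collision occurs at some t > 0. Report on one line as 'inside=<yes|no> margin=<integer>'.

d = (4, 12),  |d|² = 160;  R = 6+2 = 8,  c = 160−8² = 96
v_rel = (-1, 6),  |v_rel|² = 37;  v_rel·d = (-1)·(4) + (6)·(12) = 68
37·t² − 136·t + 96 = 0  ⇒  m = 68² − 37·96 = 1072
m = 1072 > 0,  v_rel·d = 68 > 0  ⇒  inside

inside=yes margin=1072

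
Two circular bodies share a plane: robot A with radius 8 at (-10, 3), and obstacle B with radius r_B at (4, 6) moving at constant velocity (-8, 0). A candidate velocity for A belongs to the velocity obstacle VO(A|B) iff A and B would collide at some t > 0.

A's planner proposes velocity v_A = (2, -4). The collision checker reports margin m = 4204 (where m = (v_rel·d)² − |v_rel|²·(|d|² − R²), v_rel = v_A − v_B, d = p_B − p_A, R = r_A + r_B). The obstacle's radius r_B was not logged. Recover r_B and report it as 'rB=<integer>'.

m = 4204
d = (14, 3);  v_rel = (10, -4),  |v_rel|² = 116
v_rel×d = (10)·(3) − (-4)·(14) = 86
since m = R²·116 − 86²:  R² = (7396 + 4204) / 116 = 100
R = √100 = 10  ⇒  r_B = 10 − 8 = 2

rB=2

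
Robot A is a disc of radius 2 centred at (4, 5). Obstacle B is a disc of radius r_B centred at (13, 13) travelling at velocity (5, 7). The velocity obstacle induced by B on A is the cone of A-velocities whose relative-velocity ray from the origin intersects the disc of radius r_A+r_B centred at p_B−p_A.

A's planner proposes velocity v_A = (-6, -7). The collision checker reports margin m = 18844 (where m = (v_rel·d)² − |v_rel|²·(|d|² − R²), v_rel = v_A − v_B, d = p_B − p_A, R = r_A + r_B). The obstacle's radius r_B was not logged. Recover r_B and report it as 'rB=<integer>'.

m = 18844
d = (9, 8);  v_rel = (-11, -14),  |v_rel|² = 317
v_rel×d = (-11)·(8) − (-14)·(9) = 38
since m = R²·317 − 38²:  R² = (1444 + 18844) / 317 = 64
R = √64 = 8  ⇒  r_B = 8 − 2 = 6

rB=6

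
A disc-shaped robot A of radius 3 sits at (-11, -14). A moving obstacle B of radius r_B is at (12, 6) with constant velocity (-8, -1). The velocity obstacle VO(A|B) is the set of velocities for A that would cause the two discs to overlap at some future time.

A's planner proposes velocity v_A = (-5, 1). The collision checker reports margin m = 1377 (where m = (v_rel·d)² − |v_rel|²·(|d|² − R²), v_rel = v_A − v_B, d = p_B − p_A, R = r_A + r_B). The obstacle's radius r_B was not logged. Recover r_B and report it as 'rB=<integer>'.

m = 1377
d = (23, 20);  v_rel = (3, 2),  |v_rel|² = 13
v_rel×d = (3)·(20) − (2)·(23) = 14
since m = R²·13 − 14²:  R² = (196 + 1377) / 13 = 121
R = √121 = 11  ⇒  r_B = 11 − 3 = 8

rB=8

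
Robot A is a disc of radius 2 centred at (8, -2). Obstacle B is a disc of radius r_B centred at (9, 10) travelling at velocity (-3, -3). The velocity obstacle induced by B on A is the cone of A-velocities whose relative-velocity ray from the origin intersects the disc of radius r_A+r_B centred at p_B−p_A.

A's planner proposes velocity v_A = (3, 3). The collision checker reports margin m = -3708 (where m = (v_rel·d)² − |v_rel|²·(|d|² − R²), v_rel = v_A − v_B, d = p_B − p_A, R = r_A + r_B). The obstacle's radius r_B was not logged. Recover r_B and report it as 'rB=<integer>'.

m = -3708
d = (1, 12);  v_rel = (6, 6),  |v_rel|² = 72
v_rel×d = (6)·(12) − (6)·(1) = 66
since m = R²·72 − 66²:  R² = (4356 + -3708) / 72 = 9
R = √9 = 3  ⇒  r_B = 3 − 2 = 1

rB=1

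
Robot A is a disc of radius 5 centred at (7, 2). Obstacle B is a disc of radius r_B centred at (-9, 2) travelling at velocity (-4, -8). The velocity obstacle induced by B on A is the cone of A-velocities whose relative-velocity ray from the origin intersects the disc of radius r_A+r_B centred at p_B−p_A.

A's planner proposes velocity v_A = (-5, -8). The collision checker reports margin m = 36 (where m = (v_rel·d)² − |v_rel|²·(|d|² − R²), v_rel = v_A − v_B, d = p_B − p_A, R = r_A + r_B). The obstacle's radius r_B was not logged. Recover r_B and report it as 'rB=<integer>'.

m = 36
d = (-16, 0);  v_rel = (-1, 0),  |v_rel|² = 1
v_rel×d = (-1)·(0) − (0)·(-16) = 0
since m = R²·1 − 0²:  R² = (0 + 36) / 1 = 36
R = √36 = 6  ⇒  r_B = 6 − 5 = 1

rB=1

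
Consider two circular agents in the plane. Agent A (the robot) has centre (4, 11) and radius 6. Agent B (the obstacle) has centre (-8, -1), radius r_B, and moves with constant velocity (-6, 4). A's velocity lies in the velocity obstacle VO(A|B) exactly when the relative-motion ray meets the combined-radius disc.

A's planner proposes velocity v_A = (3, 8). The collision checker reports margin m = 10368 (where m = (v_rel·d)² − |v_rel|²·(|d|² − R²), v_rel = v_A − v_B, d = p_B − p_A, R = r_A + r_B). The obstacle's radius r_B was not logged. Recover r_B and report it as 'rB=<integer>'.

m = 10368
d = (-12, -12);  v_rel = (9, 4),  |v_rel|² = 97
v_rel×d = (9)·(-12) − (4)·(-12) = -60
since m = R²·97 − (-60)²:  R² = (3600 + 10368) / 97 = 144
R = √144 = 12  ⇒  r_B = 12 − 6 = 6

rB=6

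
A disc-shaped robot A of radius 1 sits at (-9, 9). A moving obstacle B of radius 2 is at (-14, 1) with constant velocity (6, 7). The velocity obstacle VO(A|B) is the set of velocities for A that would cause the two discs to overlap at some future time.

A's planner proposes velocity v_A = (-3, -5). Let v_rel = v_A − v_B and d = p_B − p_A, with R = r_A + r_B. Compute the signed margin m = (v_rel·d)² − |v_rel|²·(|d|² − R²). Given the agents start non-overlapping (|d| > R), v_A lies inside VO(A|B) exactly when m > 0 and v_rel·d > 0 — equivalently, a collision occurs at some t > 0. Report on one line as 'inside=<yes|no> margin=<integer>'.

d = (-5, -8),  |d|² = 89;  R = 1+2 = 3,  c = 89−3² = 80
v_rel = (-9, -12),  |v_rel|² = 225;  v_rel·d = (-9)·(-5) + (-12)·(-8) = 141
225·t² − 282·t + 80 = 0  ⇒  m = 141² − 225·80 = 1881
m = 1881 > 0,  v_rel·d = 141 > 0  ⇒  inside

inside=yes margin=1881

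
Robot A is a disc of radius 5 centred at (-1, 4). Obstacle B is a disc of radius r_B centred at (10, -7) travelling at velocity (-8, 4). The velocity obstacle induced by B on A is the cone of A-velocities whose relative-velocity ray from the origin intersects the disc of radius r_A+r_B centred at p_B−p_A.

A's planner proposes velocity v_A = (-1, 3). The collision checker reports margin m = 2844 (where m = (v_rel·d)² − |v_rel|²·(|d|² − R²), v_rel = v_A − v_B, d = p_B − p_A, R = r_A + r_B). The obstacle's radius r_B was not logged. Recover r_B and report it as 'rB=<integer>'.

m = 2844
d = (11, -11);  v_rel = (7, -1),  |v_rel|² = 50
v_rel×d = (7)·(-11) − (-1)·(11) = -66
since m = R²·50 − (-66)²:  R² = (4356 + 2844) / 50 = 144
R = √144 = 12  ⇒  r_B = 12 − 5 = 7

rB=7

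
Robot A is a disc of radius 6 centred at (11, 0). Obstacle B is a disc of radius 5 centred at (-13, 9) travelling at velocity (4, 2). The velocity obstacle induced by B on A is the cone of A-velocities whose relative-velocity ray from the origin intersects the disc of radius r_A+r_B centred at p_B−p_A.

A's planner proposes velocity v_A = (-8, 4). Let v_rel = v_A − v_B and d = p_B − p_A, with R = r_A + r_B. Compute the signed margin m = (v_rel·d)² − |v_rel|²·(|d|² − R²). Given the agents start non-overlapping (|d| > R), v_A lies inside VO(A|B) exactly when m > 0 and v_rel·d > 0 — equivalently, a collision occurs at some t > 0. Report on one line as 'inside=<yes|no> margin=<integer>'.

d = (-24, 9),  |d|² = 657;  R = 6+5 = 11,  c = 657−11² = 536
v_rel = (-12, 2),  |v_rel|² = 148;  v_rel·d = (-12)·(-24) + (2)·(9) = 306
148·t² − 612·t + 536 = 0  ⇒  m = 306² − 148·536 = 14308
m = 14308 > 0,  v_rel·d = 306 > 0  ⇒  inside

inside=yes margin=14308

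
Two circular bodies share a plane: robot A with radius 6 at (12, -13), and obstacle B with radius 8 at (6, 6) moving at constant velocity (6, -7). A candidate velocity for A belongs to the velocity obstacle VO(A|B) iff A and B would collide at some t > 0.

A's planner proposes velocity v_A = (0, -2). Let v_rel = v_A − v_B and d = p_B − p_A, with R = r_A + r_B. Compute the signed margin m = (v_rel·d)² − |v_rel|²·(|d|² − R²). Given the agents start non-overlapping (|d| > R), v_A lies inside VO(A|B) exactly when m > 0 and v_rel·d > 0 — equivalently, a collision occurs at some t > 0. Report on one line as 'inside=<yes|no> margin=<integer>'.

d = (-6, 19),  |d|² = 397;  R = 6+8 = 14,  c = 397−14² = 201
v_rel = (-6, 5),  |v_rel|² = 61;  v_rel·d = (-6)·(-6) + (5)·(19) = 131
61·t² − 262·t + 201 = 0  ⇒  m = 131² − 61·201 = 4900
m = 4900 > 0,  v_rel·d = 131 > 0  ⇒  inside

inside=yes margin=4900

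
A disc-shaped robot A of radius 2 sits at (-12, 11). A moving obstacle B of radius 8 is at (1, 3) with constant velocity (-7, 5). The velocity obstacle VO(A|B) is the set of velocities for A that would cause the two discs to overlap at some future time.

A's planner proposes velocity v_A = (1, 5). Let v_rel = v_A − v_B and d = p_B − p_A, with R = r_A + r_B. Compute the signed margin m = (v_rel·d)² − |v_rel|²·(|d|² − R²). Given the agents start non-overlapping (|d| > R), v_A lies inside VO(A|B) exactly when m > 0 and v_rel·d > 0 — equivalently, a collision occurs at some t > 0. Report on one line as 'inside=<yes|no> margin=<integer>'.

d = (13, -8),  |d|² = 233;  R = 2+8 = 10,  c = 233−10² = 133
v_rel = (8, 0),  |v_rel|² = 64;  v_rel·d = (8)·(13) + (0)·(-8) = 104
64·t² − 208·t + 133 = 0  ⇒  m = 104² − 64·133 = 2304
m = 2304 > 0,  v_rel·d = 104 > 0  ⇒  inside

inside=yes margin=2304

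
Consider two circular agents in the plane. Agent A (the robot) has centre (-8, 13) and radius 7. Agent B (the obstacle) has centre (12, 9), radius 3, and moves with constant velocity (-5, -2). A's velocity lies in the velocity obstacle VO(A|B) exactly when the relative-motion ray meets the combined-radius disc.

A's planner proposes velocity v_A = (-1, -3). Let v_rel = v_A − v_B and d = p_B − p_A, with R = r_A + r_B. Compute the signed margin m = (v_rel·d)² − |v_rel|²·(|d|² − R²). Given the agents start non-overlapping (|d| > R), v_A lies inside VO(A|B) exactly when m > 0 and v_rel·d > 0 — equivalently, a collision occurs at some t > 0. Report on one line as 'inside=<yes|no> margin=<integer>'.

d = (20, -4),  |d|² = 416;  R = 7+3 = 10,  c = 416−10² = 316
v_rel = (4, -1),  |v_rel|² = 17;  v_rel·d = (4)·(20) + (-1)·(-4) = 84
17·t² − 168·t + 316 = 0  ⇒  m = 84² − 17·316 = 1684
m = 1684 > 0,  v_rel·d = 84 > 0  ⇒  inside

inside=yes margin=1684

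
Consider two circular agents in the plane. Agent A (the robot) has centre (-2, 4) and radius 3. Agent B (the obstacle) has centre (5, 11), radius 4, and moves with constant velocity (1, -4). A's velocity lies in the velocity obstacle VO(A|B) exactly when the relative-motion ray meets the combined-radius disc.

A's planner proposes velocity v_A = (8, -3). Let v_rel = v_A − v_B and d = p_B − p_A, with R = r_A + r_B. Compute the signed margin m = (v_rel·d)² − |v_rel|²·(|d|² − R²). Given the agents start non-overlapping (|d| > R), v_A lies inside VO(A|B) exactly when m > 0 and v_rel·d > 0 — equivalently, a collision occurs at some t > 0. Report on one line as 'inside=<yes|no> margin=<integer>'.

d = (7, 7),  |d|² = 98;  R = 3+4 = 7,  c = 98−7² = 49
v_rel = (7, 1),  |v_rel|² = 50;  v_rel·d = (7)·(7) + (1)·(7) = 56
50·t² − 112·t + 49 = 0  ⇒  m = 56² − 50·49 = 686
m = 686 > 0,  v_rel·d = 56 > 0  ⇒  inside

inside=yes margin=686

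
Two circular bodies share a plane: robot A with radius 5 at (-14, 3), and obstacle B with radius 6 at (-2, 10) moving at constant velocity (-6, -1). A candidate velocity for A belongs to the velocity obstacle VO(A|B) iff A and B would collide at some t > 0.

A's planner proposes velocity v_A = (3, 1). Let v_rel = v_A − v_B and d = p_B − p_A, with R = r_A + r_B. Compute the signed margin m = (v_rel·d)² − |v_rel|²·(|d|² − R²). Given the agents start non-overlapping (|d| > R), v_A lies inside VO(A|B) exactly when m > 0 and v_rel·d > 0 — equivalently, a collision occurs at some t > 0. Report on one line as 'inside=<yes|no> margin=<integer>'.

d = (12, 7),  |d|² = 193;  R = 5+6 = 11,  c = 193−11² = 72
v_rel = (9, 2),  |v_rel|² = 85;  v_rel·d = (9)·(12) + (2)·(7) = 122
85·t² − 244·t + 72 = 0  ⇒  m = 122² − 85·72 = 8764
m = 8764 > 0,  v_rel·d = 122 > 0  ⇒  inside

inside=yes margin=8764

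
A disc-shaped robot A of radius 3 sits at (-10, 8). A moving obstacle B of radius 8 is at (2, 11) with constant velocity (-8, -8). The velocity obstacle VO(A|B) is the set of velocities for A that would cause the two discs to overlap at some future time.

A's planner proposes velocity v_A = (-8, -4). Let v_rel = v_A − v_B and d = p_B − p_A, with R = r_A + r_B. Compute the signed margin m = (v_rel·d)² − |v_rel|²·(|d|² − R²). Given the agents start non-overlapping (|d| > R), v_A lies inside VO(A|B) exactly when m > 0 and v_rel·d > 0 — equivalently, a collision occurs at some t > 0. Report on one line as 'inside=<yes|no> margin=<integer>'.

d = (12, 3),  |d|² = 153;  R = 3+8 = 11,  c = 153−11² = 32
v_rel = (0, 4),  |v_rel|² = 16;  v_rel·d = (0)·(12) + (4)·(3) = 12
16·t² − 24·t + 32 = 0  ⇒  m = 12² − 16·32 = -368
m = -368 < 0,  v_rel·d = 12 > 0  ⇒  outside

inside=no margin=-368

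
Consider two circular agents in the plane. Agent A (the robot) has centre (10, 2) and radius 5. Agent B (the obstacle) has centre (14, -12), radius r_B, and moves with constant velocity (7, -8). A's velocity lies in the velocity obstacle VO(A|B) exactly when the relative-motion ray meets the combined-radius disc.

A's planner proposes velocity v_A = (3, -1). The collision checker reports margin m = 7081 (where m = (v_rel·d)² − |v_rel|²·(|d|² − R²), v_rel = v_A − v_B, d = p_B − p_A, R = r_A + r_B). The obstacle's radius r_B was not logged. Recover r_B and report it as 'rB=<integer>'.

m = 7081
d = (4, -14);  v_rel = (-4, 7),  |v_rel|² = 65
v_rel×d = (-4)·(-14) − (7)·(4) = 28
since m = R²·65 − 28²:  R² = (784 + 7081) / 65 = 121
R = √121 = 11  ⇒  r_B = 11 − 5 = 6

rB=6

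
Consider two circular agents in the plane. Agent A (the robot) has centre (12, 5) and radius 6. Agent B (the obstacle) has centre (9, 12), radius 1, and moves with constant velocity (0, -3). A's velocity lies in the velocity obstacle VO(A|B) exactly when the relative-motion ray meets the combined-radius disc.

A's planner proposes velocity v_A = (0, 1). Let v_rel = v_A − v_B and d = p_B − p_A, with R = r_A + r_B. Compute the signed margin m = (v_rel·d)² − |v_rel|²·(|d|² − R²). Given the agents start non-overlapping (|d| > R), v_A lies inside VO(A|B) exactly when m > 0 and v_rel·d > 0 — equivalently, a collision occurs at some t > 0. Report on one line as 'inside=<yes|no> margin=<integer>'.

d = (-3, 7),  |d|² = 58;  R = 6+1 = 7,  c = 58−7² = 9
v_rel = (0, 4),  |v_rel|² = 16;  v_rel·d = (0)·(-3) + (4)·(7) = 28
16·t² − 56·t + 9 = 0  ⇒  m = 28² − 16·9 = 640
m = 640 > 0,  v_rel·d = 28 > 0  ⇒  inside

inside=yes margin=640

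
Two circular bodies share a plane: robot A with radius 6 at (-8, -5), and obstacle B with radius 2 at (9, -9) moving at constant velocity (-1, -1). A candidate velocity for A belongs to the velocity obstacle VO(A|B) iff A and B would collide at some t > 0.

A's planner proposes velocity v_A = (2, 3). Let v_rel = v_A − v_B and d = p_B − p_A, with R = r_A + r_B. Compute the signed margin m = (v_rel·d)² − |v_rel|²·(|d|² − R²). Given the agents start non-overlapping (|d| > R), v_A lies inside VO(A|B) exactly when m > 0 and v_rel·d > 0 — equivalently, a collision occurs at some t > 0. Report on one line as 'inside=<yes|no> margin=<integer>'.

d = (17, -4),  |d|² = 305;  R = 6+2 = 8,  c = 305−8² = 241
v_rel = (3, 4),  |v_rel|² = 25;  v_rel·d = (3)·(17) + (4)·(-4) = 35
25·t² − 70·t + 241 = 0  ⇒  m = 35² − 25·241 = -4800
m = -4800 < 0,  v_rel·d = 35 > 0  ⇒  outside

inside=no margin=-4800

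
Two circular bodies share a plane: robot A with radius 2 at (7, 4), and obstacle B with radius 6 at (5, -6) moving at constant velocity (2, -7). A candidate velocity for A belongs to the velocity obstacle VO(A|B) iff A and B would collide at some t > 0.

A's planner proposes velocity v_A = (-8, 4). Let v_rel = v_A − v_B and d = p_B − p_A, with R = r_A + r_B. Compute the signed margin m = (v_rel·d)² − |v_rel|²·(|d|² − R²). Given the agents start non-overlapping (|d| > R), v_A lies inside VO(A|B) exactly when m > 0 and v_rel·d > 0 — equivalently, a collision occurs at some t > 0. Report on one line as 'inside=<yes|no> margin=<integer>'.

d = (-2, -10),  |d|² = 104;  R = 2+6 = 8,  c = 104−8² = 40
v_rel = (-10, 11),  |v_rel|² = 221;  v_rel·d = (-10)·(-2) + (11)·(-10) = -90
221·t² + 180·t + 40 = 0  ⇒  m = (-90)² − 221·40 = -740
m = -740 < 0,  v_rel·d = -90 < 0  ⇒  outside

inside=no margin=-740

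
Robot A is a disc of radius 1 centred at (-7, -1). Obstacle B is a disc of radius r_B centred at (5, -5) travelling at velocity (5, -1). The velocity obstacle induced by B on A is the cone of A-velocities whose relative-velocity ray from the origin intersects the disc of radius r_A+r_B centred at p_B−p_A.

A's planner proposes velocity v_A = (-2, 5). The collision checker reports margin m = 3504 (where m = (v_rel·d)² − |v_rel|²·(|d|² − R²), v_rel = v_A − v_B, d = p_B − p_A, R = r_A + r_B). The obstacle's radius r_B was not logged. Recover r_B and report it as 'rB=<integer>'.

m = 3504
d = (12, -4);  v_rel = (-7, 6),  |v_rel|² = 85
v_rel×d = (-7)·(-4) − (6)·(12) = -44
since m = R²·85 − (-44)²:  R² = (1936 + 3504) / 85 = 64
R = √64 = 8  ⇒  r_B = 8 − 1 = 7

rB=7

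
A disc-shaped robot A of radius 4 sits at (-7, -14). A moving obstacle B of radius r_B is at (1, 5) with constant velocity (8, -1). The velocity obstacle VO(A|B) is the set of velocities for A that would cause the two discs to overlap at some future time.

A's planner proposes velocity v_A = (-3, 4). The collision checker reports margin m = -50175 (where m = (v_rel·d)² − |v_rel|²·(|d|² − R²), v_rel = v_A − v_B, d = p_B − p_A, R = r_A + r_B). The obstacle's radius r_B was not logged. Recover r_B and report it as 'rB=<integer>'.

m = -50175
d = (8, 19);  v_rel = (-11, 5),  |v_rel|² = 146
v_rel×d = (-11)·(19) − (5)·(8) = -249
since m = R²·146 − (-249)²:  R² = (62001 + -50175) / 146 = 81
R = √81 = 9  ⇒  r_B = 9 − 4 = 5

rB=5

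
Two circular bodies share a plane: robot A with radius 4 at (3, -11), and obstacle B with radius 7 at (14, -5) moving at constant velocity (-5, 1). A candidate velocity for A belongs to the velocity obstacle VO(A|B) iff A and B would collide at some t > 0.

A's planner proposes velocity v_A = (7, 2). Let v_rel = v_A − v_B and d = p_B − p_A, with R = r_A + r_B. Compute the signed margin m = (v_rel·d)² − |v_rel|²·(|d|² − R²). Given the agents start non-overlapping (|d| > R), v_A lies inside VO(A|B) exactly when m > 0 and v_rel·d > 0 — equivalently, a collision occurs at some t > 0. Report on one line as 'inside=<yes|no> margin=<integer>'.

d = (11, 6),  |d|² = 157;  R = 4+7 = 11,  c = 157−11² = 36
v_rel = (12, 1),  |v_rel|² = 145;  v_rel·d = (12)·(11) + (1)·(6) = 138
145·t² − 276·t + 36 = 0  ⇒  m = 138² − 145·36 = 13824
m = 13824 > 0,  v_rel·d = 138 > 0  ⇒  inside

inside=yes margin=13824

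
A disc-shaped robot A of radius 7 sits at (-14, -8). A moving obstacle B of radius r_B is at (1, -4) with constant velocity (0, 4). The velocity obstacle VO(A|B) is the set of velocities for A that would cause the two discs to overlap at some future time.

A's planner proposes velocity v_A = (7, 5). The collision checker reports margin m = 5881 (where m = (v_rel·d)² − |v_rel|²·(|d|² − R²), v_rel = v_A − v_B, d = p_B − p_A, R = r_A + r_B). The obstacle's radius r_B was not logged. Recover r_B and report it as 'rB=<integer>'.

m = 5881
d = (15, 4);  v_rel = (7, 1),  |v_rel|² = 50
v_rel×d = (7)·(4) − (1)·(15) = 13
since m = R²·50 − 13²:  R² = (169 + 5881) / 50 = 121
R = √121 = 11  ⇒  r_B = 11 − 7 = 4

rB=4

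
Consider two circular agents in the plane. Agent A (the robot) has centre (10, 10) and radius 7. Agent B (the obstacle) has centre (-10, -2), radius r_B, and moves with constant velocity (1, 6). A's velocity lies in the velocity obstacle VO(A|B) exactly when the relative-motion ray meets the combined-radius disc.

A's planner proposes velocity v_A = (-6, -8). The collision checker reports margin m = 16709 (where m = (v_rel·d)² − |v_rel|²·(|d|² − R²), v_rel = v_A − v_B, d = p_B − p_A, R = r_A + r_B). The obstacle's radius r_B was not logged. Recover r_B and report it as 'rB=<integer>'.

m = 16709
d = (-20, -12);  v_rel = (-7, -14),  |v_rel|² = 245
v_rel×d = (-7)·(-12) − (-14)·(-20) = -196
since m = R²·245 − (-196)²:  R² = (38416 + 16709) / 245 = 225
R = √225 = 15  ⇒  r_B = 15 − 7 = 8

rB=8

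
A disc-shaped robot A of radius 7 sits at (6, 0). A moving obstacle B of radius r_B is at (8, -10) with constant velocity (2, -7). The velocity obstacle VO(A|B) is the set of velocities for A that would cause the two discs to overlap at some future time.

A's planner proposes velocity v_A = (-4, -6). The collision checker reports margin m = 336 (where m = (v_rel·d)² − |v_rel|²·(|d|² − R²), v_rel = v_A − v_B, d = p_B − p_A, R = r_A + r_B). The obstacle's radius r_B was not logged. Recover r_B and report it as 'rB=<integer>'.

m = 336
d = (2, -10);  v_rel = (-6, 1),  |v_rel|² = 37
v_rel×d = (-6)·(-10) − (1)·(2) = 58
since m = R²·37 − 58²:  R² = (3364 + 336) / 37 = 100
R = √100 = 10  ⇒  r_B = 10 − 7 = 3

rB=3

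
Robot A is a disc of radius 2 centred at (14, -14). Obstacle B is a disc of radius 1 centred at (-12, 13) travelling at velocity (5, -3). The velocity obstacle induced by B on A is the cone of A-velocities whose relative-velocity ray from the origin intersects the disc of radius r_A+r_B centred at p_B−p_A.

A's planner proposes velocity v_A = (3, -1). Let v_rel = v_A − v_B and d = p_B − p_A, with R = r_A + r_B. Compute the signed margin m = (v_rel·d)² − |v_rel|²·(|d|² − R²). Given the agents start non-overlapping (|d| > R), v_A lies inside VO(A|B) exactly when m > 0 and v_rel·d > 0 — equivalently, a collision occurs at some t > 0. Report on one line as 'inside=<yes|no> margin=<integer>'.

d = (-26, 27),  |d|² = 1405;  R = 2+1 = 3,  c = 1405−3² = 1396
v_rel = (-2, 2),  |v_rel|² = 8;  v_rel·d = (-2)·(-26) + (2)·(27) = 106
8·t² − 212·t + 1396 = 0  ⇒  m = 106² − 8·1396 = 68
m = 68 > 0,  v_rel·d = 106 > 0  ⇒  inside

inside=yes margin=68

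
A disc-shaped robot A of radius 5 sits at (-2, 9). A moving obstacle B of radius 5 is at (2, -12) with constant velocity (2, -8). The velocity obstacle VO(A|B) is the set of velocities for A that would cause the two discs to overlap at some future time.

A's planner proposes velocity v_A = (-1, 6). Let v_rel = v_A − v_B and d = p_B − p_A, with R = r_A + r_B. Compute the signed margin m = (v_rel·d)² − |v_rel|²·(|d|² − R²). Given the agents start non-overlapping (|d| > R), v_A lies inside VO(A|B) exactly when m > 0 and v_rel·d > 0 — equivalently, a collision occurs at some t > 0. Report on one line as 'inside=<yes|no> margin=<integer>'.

d = (4, -21),  |d|² = 457;  R = 5+5 = 10,  c = 457−10² = 357
v_rel = (-3, 14),  |v_rel|² = 205;  v_rel·d = (-3)·(4) + (14)·(-21) = -306
205·t² + 612·t + 357 = 0  ⇒  m = (-306)² − 205·357 = 20451
m = 20451 > 0,  v_rel·d = -306 < 0  ⇒  outside

inside=no margin=20451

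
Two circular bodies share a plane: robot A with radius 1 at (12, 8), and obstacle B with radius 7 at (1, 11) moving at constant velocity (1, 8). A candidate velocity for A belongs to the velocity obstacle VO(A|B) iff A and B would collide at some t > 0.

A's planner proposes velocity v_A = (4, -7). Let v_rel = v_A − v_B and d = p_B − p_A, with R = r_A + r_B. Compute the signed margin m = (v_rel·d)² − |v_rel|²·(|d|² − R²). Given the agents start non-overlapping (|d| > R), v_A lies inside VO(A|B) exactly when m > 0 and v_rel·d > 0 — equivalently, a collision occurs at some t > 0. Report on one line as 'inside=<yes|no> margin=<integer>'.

d = (-11, 3),  |d|² = 130;  R = 1+7 = 8,  c = 130−8² = 66
v_rel = (3, -15),  |v_rel|² = 234;  v_rel·d = (3)·(-11) + (-15)·(3) = -78
234·t² + 156·t + 66 = 0  ⇒  m = (-78)² − 234·66 = -9360
m = -9360 < 0,  v_rel·d = -78 < 0  ⇒  outside

inside=no margin=-9360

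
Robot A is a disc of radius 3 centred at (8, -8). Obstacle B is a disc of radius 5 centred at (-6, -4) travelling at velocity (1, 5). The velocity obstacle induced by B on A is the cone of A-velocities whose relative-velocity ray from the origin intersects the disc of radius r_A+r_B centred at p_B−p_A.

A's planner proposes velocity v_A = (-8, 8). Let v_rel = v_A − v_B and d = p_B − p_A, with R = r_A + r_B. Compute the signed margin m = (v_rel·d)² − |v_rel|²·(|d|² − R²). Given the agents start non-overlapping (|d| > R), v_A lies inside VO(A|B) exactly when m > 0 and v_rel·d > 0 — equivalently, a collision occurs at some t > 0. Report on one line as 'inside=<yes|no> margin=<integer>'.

d = (-14, 4),  |d|² = 212;  R = 3+5 = 8,  c = 212−8² = 148
v_rel = (-9, 3),  |v_rel|² = 90;  v_rel·d = (-9)·(-14) + (3)·(4) = 138
90·t² − 276·t + 148 = 0  ⇒  m = 138² − 90·148 = 5724
m = 5724 > 0,  v_rel·d = 138 > 0  ⇒  inside

inside=yes margin=5724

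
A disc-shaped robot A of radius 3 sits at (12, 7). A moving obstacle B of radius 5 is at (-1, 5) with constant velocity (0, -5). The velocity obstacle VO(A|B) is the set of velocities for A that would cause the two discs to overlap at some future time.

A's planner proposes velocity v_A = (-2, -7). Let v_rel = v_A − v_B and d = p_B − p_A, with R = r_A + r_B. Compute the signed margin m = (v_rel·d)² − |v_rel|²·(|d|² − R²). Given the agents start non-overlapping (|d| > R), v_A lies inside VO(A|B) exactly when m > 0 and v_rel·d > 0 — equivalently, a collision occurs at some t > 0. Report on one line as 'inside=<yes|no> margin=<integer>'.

d = (-13, -2),  |d|² = 173;  R = 3+5 = 8,  c = 173−8² = 109
v_rel = (-2, -2),  |v_rel|² = 8;  v_rel·d = (-2)·(-13) + (-2)·(-2) = 30
8·t² − 60·t + 109 = 0  ⇒  m = 30² − 8·109 = 28
m = 28 > 0,  v_rel·d = 30 > 0  ⇒  inside

inside=yes margin=28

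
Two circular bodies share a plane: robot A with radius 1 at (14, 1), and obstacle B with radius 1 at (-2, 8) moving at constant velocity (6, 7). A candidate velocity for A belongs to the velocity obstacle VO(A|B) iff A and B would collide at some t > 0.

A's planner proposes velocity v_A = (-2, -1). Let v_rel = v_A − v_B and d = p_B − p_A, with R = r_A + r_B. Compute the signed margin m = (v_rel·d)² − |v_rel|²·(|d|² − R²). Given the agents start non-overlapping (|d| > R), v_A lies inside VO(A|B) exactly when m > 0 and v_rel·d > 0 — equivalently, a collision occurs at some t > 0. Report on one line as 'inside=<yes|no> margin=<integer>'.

d = (-16, 7),  |d|² = 305;  R = 1+1 = 2,  c = 305−2² = 301
v_rel = (-8, -8),  |v_rel|² = 128;  v_rel·d = (-8)·(-16) + (-8)·(7) = 72
128·t² − 144·t + 301 = 0  ⇒  m = 72² − 128·301 = -33344
m = -33344 < 0,  v_rel·d = 72 > 0  ⇒  outside

inside=no margin=-33344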